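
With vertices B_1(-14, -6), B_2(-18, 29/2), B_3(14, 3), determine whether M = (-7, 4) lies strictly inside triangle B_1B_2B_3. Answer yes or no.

yes

Barycentric coordinates of M: (419/1220, 217/610, 367/1220).
The three coordinates are positive, positive, positive; a point is interior exactly when all three are positive.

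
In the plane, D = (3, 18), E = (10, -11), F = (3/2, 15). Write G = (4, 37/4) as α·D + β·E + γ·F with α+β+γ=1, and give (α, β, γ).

Signed area of the reference triangle: [DEF] = ½·(3·(-11−15) + 10·(15−18) + (3/2)·(18−(-11))) = ½·(-78 − 30 + 87/2) = -129/4.
[GEF] = ½·(4·(-11−15) + 10·(15−(37/4)) + (3/2)·(37/4−(-11))) = ½·(-104 + 115/2 + 243/8) = -129/16, so the D-coordinate is (-129/16)/(-129/4) = 1/4.
[DGF] = ½·(3·(37/4−15) + 4·(15−18) + (3/2)·(18−(37/4))) = ½·(-69/4 − 12 + 105/8) = -129/16, so the E-coordinate is 1/4.
[DEG] = ½·(3·(-11−(37/4)) + 10·(37/4−18) + 4·(18−(-11))) = ½·(-243/4 − 175/2 + 116) = -129/8, so the F-coordinate is 1/2.
Check: 1/4 + 1/4 + 1/2 = 1.

(1/4, 1/4, 1/2)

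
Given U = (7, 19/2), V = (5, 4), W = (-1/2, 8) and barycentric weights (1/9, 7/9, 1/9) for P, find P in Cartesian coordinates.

(83/18, 91/18)

P = (1/9)·U + (7/9)·V + (1/9)·W.
x-coordinate: (1/9)·7 + (7/9)·5 + (1/9)·(-1/2) = 83/18.
y-coordinate: (1/9)·(19/2) + (7/9)·4 + (1/9)·8 = 91/18.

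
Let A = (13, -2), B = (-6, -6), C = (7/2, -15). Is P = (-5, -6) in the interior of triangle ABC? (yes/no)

yes

Barycentric coordinates of P: (9/209, 196/209, 4/209).
The three coordinates are positive, positive, positive; a point is interior exactly when all three are positive.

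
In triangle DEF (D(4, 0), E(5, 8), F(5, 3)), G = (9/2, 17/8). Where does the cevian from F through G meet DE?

Barycentric coordinates of G with respect to DEF: (1/2, 1/8, 3/8).
On side DE the F-coordinate is zero; dropping G's F-weight 3/8 and renormalizing the remaining 1/2 : 1/8 gives weights 4/5, 1/5 on D, E.
H = (4/5)·(4, 0) + (1/5)·(5, 8) = (21/5, 8/5).

(21/5, 8/5)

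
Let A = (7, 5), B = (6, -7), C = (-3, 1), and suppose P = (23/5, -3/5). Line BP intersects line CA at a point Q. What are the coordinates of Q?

Barycentric coordinates of P with respect to ABC: (2/5, 2/5, 1/5).
On side CA the B-coordinate is zero; dropping P's B-weight 2/5 and renormalizing the remaining 1/5 : 2/5 gives weights 1/3, 2/3 on C, A.
Q = (1/3)·(-3, 1) + (2/3)·(7, 5) = (11/3, 11/3).

(11/3, 11/3)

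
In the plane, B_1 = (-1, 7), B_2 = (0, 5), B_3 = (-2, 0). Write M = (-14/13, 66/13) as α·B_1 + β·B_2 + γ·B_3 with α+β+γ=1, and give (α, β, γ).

(8/13, 2/13, 3/13)

Signed area of the reference triangle: [B_1B_2B_3] = ½·((-1)·(5−0) + 0·(0−7) + (-2)·(7−5)) = ½·(-5 + 0 − 4) = -9/2.
[MB_2B_3] = ½·((-14/13)·(5−0) + 0·(0−(66/13)) + (-2)·(66/13−5)) = ½·(-70/13 + 0 − 2/13) = -36/13, so the B_1-coordinate is (-36/13)/(-9/2) = 8/13.
[B_1MB_3] = ½·((-1)·(66/13−0) + (-14/13)·(0−7) + (-2)·(7−(66/13))) = ½·(-66/13 + 98/13 − 50/13) = -9/13, so the B_2-coordinate is 2/13.
[B_1B_2M] = ½·((-1)·(5−(66/13)) + 0·(66/13−7) + (-14/13)·(7−5)) = ½·(1/13 + 0 − 28/13) = -27/26, so the B_3-coordinate is 3/13.
Check: 8/13 + 2/13 + 3/13 = 1.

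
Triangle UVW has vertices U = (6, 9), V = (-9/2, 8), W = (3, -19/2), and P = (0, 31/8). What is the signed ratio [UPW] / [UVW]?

[UVW] = ½·(6·(8−(-19/2)) + (-9/2)·(-19/2−9) + 3·(9−8)) = ½·(105 + 333/4 + 3) = 765/8.
[UPW] = ½·(6·(31/8−(-19/2)) + 0·(-19/2−9) + 3·(9−(31/8))) = ½·(321/4 + 0 + 123/8) = 765/16, so the ratio is (765/16)/(765/8) = 1/2.

1/2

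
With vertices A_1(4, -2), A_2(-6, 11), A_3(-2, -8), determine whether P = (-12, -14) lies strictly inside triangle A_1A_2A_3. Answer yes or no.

no

Barycentric coordinates of P: (-107/69, 4/23, 164/69).
The three coordinates are negative, positive, positive; a point is interior exactly when all three are positive.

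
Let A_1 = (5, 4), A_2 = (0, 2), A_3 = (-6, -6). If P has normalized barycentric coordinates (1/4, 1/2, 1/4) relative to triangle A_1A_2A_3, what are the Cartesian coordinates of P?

P = (1/4)·A_1 + (1/2)·A_2 + (1/4)·A_3.
x-coordinate: (1/4)·5 + (1/2)·0 + (1/4)·(-6) = -1/4.
y-coordinate: (1/4)·4 + (1/2)·2 + (1/4)·(-6) = 1/2.

(-1/4, 1/2)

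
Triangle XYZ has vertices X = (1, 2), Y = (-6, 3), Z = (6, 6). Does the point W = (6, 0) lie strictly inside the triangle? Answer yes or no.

Barycentric coordinates of W: (24/11, -10/11, -3/11).
The three coordinates are positive, negative, negative; a point is interior exactly when all three are positive.

no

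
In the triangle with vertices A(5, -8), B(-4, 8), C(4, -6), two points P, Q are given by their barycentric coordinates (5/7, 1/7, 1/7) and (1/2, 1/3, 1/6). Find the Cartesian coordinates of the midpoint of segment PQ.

Barycentric coordinates of the midpoint are the average: (17/28, 5/21, 13/84).
Converting: (17/28)·A + (5/21)·B + (13/84)·C = (227/84, -163/42).

(227/84, -163/42)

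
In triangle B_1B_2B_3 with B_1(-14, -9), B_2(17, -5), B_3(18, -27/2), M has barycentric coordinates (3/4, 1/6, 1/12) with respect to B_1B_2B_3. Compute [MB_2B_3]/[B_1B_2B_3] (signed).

3/4

The signed ratio [MB_2B_3]/[B_1B_2B_3] equals the barycentric coordinate of M at vertex B_1, which is 3/4.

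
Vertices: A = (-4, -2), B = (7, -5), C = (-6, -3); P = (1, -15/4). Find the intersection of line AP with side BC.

(8/3, -13/3)

Barycentric coordinates of P with respect to ABC: (1/4, 1/2, 1/4).
On side BC the A-coordinate is zero; dropping P's A-weight 1/4 and renormalizing the remaining 1/2 : 1/4 gives weights 2/3, 1/3 on B, C.
Q = (2/3)·(7, -5) + (1/3)·(-6, -3) = (8/3, -13/3).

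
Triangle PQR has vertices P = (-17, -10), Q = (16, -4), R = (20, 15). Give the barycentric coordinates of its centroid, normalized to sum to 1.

The centroid is the average of the vertices, so each weight is 1/3.

(1/3, 1/3, 1/3)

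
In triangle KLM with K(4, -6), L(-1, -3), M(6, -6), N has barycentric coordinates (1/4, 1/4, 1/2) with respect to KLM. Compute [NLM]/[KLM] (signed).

1/4

The signed ratio [NLM]/[KLM] equals the barycentric coordinate of N at vertex K, which is 1/4.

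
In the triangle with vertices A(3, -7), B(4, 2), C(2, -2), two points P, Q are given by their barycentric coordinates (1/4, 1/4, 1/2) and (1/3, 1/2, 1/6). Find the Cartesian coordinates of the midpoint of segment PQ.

(73/24, -47/24)

Barycentric coordinates of the midpoint are the average: (7/24, 3/8, 1/3).
Converting: (7/24)·A + (3/8)·B + (1/3)·C = (73/24, -47/24).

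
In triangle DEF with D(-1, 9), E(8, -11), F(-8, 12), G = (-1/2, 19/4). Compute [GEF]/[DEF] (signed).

1/2

[DEF] = ½·((-1)·(-11−12) + 8·(12−9) + (-8)·(9−(-11))) = ½·(23 + 24 − 160) = -113/2.
[GEF] = ½·((-1/2)·(-11−12) + 8·(12−(19/4)) + (-8)·(19/4−(-11))) = ½·(23/2 + 58 − 126) = -113/4, so the ratio is (-113/4)/(-113/2) = 1/2.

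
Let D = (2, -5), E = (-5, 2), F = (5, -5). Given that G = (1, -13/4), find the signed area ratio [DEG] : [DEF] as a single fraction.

[DEF] = ½·(2·(2−(-5)) + (-5)·(-5−(-5)) + 5·(-5−2)) = ½·(14 + 0 − 35) = -21/2.
[DEG] = ½·(2·(2−(-13/4)) + (-5)·(-13/4−(-5)) + 1·(-5−2)) = ½·(21/2 − 35/4 − 7) = -21/8, so the ratio is (-21/8)/(-21/2) = 1/4.

1/4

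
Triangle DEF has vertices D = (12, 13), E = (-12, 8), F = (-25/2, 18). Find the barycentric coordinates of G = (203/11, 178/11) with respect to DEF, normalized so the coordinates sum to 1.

Signed area of the reference triangle: [DEF] = ½·(12·(8−18) + (-12)·(18−13) + (-25/2)·(13−8)) = ½·(-120 − 60 − 125/2) = -485/4.
[GEF] = ½·((203/11)·(8−18) + (-12)·(18−(178/11)) + (-25/2)·(178/11−8)) = ½·(-2030/11 − 240/11 − 1125/11) = -3395/22, so the D-coordinate is (-3395/22)/(-485/4) = 14/11.
[DGF] = ½·(12·(178/11−18) + (203/11)·(18−13) + (-25/2)·(13−(178/11))) = ½·(-240/11 + 1015/11 + 875/22) = 2425/44, so the E-coordinate is -5/11.
[DEG] = ½·(12·(8−(178/11)) + (-12)·(178/11−13) + (203/11)·(13−8)) = ½·(-1080/11 − 420/11 + 1015/11) = -485/22, so the F-coordinate is 2/11.
Check: 14/11 − 5/11 + 2/11 = 1.

(14/11, -5/11, 2/11)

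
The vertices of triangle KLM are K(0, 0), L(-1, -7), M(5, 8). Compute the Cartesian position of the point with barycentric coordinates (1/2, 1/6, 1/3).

(3/2, 3/2)

N = (1/2)·K + (1/6)·L + (1/3)·M.
x-coordinate: (1/2)·0 + (1/6)·(-1) + (1/3)·5 = 3/2.
y-coordinate: (1/2)·0 + (1/6)·(-7) + (1/3)·8 = 3/2.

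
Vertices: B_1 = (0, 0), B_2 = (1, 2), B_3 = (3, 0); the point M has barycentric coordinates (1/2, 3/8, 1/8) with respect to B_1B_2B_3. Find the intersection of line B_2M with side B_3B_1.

Line B_2M meets B_3B_1 where the B_2-coordinate vanishes; zeroing M's B_2-weight and renormalizing leaves B_3, B_1-weights 1/8 : 1/2 → (1/5, 4/5).
So N = (1/5)·B_3 + (4/5)·B_1 = (3/5, 0).

(3/5, 0)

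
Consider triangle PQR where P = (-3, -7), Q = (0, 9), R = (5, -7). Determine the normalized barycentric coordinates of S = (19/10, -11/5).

Signed area of the reference triangle: [PQR] = ½·((-3)·(9−(-7)) + 0·(-7−(-7)) + 5·(-7−9)) = ½·(-48 + 0 − 80) = -64.
[SQR] = ½·((19/10)·(9−(-7)) + 0·(-7−(-11/5)) + 5·(-11/5−9)) = ½·(152/5 + 0 − 56) = -64/5, so the P-coordinate is (-64/5)/(-64) = 1/5.
[PSR] = ½·((-3)·(-11/5−(-7)) + (19/10)·(-7−(-7)) + 5·(-7−(-11/5))) = ½·(-72/5 + 0 − 24) = -96/5, so the Q-coordinate is 3/10.
[PQS] = ½·((-3)·(9−(-11/5)) + 0·(-11/5−(-7)) + (19/10)·(-7−9)) = ½·(-168/5 + 0 − 152/5) = -32, so the R-coordinate is 1/2.

(1/5, 3/10, 1/2)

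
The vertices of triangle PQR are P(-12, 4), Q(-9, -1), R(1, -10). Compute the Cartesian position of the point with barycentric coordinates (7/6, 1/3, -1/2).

(-35/2, 28/3)

S = (7/6)·P + (1/3)·Q + (-1/2)·R.
x-coordinate: (7/6)·(-12) + (1/3)·(-9) + (-1/2)·1 = -35/2.
y-coordinate: (7/6)·4 + (1/3)·(-1) + (-1/2)·(-10) = 28/3.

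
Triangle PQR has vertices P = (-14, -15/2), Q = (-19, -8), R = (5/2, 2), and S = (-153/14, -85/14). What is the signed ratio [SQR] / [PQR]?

[PQR] = ½·((-14)·(-8−2) + (-19)·(2−(-15/2)) + (5/2)·(-15/2−(-8))) = ½·(140 − 361/2 + 5/4) = -157/8.
[SQR] = ½·((-153/14)·(-8−2) + (-19)·(2−(-85/14)) + (5/2)·(-85/14−(-8))) = ½·(765/7 − 2147/14 + 135/28) = -157/8, so the ratio is (-157/8)/(-157/8) = 1.

1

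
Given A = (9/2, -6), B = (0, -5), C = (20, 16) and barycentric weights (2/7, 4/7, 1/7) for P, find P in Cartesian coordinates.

P = (2/7)·A + (4/7)·B + (1/7)·C.
x-coordinate: (2/7)·(9/2) + (4/7)·0 + (1/7)·20 = 29/7.
y-coordinate: (2/7)·(-6) + (4/7)·(-5) + (1/7)·16 = -16/7.

(29/7, -16/7)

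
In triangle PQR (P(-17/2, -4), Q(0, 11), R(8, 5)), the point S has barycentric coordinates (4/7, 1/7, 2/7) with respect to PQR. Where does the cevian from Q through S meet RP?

Line QS meets RP where the Q-coordinate vanishes; zeroing S's Q-weight and renormalizing leaves R, P-weights 2/7 : 4/7 → (1/3, 2/3).
So T = (1/3)·R + (2/3)·P = (-3, -1).

(-3, -1)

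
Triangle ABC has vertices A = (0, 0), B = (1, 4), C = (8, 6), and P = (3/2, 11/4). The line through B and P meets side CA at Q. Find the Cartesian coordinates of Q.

Barycentric coordinates of P with respect to ABC: (3/8, 1/2, 1/8).
On side CA the B-coordinate is zero; dropping P's B-weight 1/2 and renormalizing the remaining 1/8 : 3/8 gives weights 1/4, 3/4 on C, A.
Q = (1/4)·(8, 6) + (3/4)·(0, 0) = (2, 3/2).

(2, 3/2)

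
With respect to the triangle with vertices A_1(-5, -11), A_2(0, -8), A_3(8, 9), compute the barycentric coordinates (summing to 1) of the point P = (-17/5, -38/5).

Signed area of the reference triangle: [A_1A_2A_3] = ½·((-5)·(-8−9) + 0·(9−(-11)) + 8·(-11−(-8))) = ½·(85 + 0 − 24) = 61/2.
[PA_2A_3] = ½·((-17/5)·(-8−9) + 0·(9−(-38/5)) + 8·(-38/5−(-8))) = ½·(289/5 + 0 + 16/5) = 61/2, so the A_1-coordinate is (61/2)/(61/2) = 1.
[A_1PA_3] = ½·((-5)·(-38/5−9) + (-17/5)·(9−(-11)) + 8·(-11−(-38/5))) = ½·(83 − 68 − 136/5) = -61/10, so the A_2-coordinate is -1/5.
[A_1A_2P] = ½·((-5)·(-8−(-38/5)) + 0·(-38/5−(-11)) + (-17/5)·(-11−(-8))) = ½·(2 + 0 + 51/5) = 61/10, so the A_3-coordinate is 1/5.
Check: 1 − 1/5 + 1/5 = 1.

(1, -1/5, 1/5)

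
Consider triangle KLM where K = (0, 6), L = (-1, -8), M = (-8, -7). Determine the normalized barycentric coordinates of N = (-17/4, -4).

Signed area of the reference triangle: [KLM] = ½·(0·(-8−(-7)) + (-1)·(-7−6) + (-8)·(6−(-8))) = ½·(0 + 13 − 112) = -99/2.
[NLM] = ½·((-17/4)·(-8−(-7)) + (-1)·(-7−(-4)) + (-8)·(-4−(-8))) = ½·(17/4 + 3 − 32) = -99/8, so the K-coordinate is (-99/8)/(-99/2) = 1/4.
[KNM] = ½·(0·(-4−(-7)) + (-17/4)·(-7−6) + (-8)·(6−(-4))) = ½·(0 + 221/4 − 80) = -99/8, so the L-coordinate is 1/4.
[KLN] = ½·(0·(-8−(-4)) + (-1)·(-4−6) + (-17/4)·(6−(-8))) = ½·(0 + 10 − 119/2) = -99/4, so the M-coordinate is 1/2.
Check: 1/4 + 1/4 + 1/2 = 1.

(1/4, 1/4, 1/2)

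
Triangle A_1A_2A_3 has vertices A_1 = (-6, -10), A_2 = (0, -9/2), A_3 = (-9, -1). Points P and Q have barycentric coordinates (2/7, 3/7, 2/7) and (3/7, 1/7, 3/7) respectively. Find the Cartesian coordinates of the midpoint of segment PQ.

(-75/14, -73/14)

Barycentric coordinates of the midpoint are the average: (5/14, 2/7, 5/14).
Converting: (5/14)·A_1 + (2/7)·A_2 + (5/14)·A_3 = (-75/14, -73/14).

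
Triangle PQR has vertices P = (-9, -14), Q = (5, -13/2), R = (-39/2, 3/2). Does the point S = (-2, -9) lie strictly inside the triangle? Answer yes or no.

Barycentric coordinates of S: (67/169, 92/169, 10/169).
The three coordinates are positive, positive, positive; a point is interior exactly when all three are positive.

yes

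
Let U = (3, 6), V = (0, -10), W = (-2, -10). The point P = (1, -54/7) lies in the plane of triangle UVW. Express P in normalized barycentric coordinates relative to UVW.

Signed area of the reference triangle: [UVW] = ½·(3·(-10−(-10)) + 0·(-10−6) + (-2)·(6−(-10))) = ½·(0 + 0 − 32) = -16.
[PVW] = ½·(1·(-10−(-10)) + 0·(-10−(-54/7)) + (-2)·(-54/7−(-10))) = ½·(0 + 0 − 32/7) = -16/7, so the U-coordinate is (-16/7)/(-16) = 1/7.
[UPW] = ½·(3·(-54/7−(-10)) + 1·(-10−6) + (-2)·(6−(-54/7))) = ½·(48/7 − 16 − 192/7) = -128/7, so the V-coordinate is 8/7.
[UVP] = ½·(3·(-10−(-54/7)) + 0·(-54/7−6) + 1·(6−(-10))) = ½·(-48/7 + 0 + 16) = 32/7, so the W-coordinate is -2/7.

(1/7, 8/7, -2/7)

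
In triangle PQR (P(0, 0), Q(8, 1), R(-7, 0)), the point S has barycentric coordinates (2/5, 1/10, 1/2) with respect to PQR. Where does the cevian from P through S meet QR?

Line PS meets QR where the P-coordinate vanishes; zeroing S's P-weight and renormalizing leaves Q, R-weights 1/10 : 1/2 → (1/6, 5/6).
So T = (1/6)·Q + (5/6)·R = (-9/2, 1/6).

(-9/2, 1/6)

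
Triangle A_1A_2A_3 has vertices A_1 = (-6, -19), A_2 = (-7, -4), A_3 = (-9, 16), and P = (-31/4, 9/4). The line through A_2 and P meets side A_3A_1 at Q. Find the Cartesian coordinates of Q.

(-8, 13/3)

Barycentric coordinates of P with respect to A_1A_2A_3: (1/4, 1/4, 1/2).
On side A_3A_1 the A_2-coordinate is zero; dropping P's A_2-weight 1/4 and renormalizing the remaining 1/2 : 1/4 gives weights 2/3, 1/3 on A_3, A_1.
Q = (2/3)·(-9, 16) + (1/3)·(-6, -19) = (-8, 13/3).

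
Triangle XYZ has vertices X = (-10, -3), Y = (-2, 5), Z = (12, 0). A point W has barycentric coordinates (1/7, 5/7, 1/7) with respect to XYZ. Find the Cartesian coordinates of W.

(-8/7, 22/7)

W = (1/7)·X + (5/7)·Y + (1/7)·Z.
x-coordinate: (1/7)·(-10) + (5/7)·(-2) + (1/7)·12 = -8/7.
y-coordinate: (1/7)·(-3) + (5/7)·5 + (1/7)·0 = 22/7.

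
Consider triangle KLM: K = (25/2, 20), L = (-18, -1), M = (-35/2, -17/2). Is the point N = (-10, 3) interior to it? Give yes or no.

Barycentric coordinates of N: (248/957, 175/319, 184/957).
The three coordinates are positive, positive, positive; a point is interior exactly when all three are positive.

yes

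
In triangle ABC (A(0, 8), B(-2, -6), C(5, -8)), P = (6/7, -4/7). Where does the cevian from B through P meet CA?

(2, 8/5)

Barycentric coordinates of P with respect to ABC: (3/7, 2/7, 2/7).
On side CA the B-coordinate is zero; dropping P's B-weight 2/7 and renormalizing the remaining 2/7 : 3/7 gives weights 2/5, 3/5 on C, A.
Q = (2/5)·(5, -8) + (3/5)·(0, 8) = (2, 8/5).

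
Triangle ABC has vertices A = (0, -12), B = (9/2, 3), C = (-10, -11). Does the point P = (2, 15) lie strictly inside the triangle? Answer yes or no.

Barycentric coordinates of P: (-418/309, 544/309, 61/103).
The three coordinates are negative, positive, positive; a point is interior exactly when all three are positive.

no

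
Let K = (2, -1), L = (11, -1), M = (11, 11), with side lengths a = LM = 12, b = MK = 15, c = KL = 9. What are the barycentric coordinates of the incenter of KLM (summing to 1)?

The incenter has barycentric coordinates proportional to the opposite side lengths: (12 : 15 : 9).
Normalizing by 12+15+9 = 36 gives (1/3, 5/12, 1/4).

(1/3, 5/12, 1/4)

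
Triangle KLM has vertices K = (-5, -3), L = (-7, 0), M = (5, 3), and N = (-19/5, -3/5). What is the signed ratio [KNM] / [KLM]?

[KLM] = ½·((-5)·(0−3) + (-7)·(3−(-3)) + 5·(-3−0)) = ½·(15 − 42 − 15) = -21.
[KNM] = ½·((-5)·(-3/5−3) + (-19/5)·(3−(-3)) + 5·(-3−(-3/5))) = ½·(18 − 114/5 − 12) = -42/5, so the ratio is (-42/5)/(-21) = 2/5.

2/5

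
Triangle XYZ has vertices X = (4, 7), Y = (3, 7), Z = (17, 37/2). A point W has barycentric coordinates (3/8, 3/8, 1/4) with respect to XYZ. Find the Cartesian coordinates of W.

W = (3/8)·X + (3/8)·Y + (1/4)·Z.
x-coordinate: (3/8)·4 + (3/8)·3 + (1/4)·17 = 55/8.
y-coordinate: (3/8)·7 + (3/8)·7 + (1/4)·(37/2) = 79/8.

(55/8, 79/8)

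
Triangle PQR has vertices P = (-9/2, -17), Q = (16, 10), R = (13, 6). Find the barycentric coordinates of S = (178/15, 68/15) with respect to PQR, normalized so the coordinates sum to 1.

Signed area of the reference triangle: [PQR] = ½·((-9/2)·(10−6) + 16·(6−(-17)) + 13·(-17−10)) = ½·(-18 + 368 − 351) = -1/2.
[SQR] = ½·((178/15)·(10−6) + 16·(6−(68/15)) + 13·(68/15−10)) = ½·(712/15 + 352/15 − 1066/15) = -1/15, so the P-coordinate is (-1/15)/(-1/2) = 2/15.
[PSR] = ½·((-9/2)·(68/15−6) + (178/15)·(6−(-17)) + 13·(-17−(68/15))) = ½·(33/5 + 4094/15 − 4199/15) = -1/5, so the Q-coordinate is 2/5.
[PQS] = ½·((-9/2)·(10−(68/15)) + 16·(68/15−(-17)) + (178/15)·(-17−10)) = ½·(-123/5 + 5168/15 − 1602/5) = -7/30, so the R-coordinate is 7/15.

(2/15, 2/5, 7/15)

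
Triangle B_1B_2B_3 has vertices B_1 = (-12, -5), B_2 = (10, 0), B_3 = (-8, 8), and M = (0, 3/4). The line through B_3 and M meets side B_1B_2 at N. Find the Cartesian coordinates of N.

(8/3, -5/3)

Barycentric coordinates of M with respect to B_1B_2B_3: (1/4, 1/2, 1/4).
On side B_1B_2 the B_3-coordinate is zero; dropping M's B_3-weight 1/4 and renormalizing the remaining 1/4 : 1/2 gives weights 1/3, 2/3 on B_1, B_2.
N = (1/3)·(-12, -5) + (2/3)·(10, 0) = (8/3, -5/3).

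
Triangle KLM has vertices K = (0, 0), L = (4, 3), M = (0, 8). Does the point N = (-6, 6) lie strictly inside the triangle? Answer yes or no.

no

Barycentric coordinates of N: (19/16, -3/2, 21/16).
The three coordinates are positive, negative, positive; a point is interior exactly when all three are positive.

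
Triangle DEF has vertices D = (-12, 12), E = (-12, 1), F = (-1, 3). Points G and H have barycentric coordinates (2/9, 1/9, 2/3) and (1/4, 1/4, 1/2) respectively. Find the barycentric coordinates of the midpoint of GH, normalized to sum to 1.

(17/72, 13/72, 7/12)

Since both coordinate triples sum to 1, the midpoint's barycentrics are the componentwise average.
(2/9+1/4)/2 = 17/72; similarly 13/72 and 7/12.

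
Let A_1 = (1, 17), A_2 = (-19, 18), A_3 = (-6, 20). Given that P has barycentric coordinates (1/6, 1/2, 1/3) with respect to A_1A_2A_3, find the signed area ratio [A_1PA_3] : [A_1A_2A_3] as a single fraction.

The signed ratio [A_1PA_3]/[A_1A_2A_3] equals the barycentric coordinate of P at vertex A_2, which is 1/2.

1/2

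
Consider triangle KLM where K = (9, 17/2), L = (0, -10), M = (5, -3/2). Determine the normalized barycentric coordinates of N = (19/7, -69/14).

Signed area of the reference triangle: [KLM] = ½·(9·(-10−(-3/2)) + 0·(-3/2−(17/2)) + 5·(17/2−(-10))) = ½·(-153/2 + 0 + 185/2) = 8.
[NLM] = ½·((19/7)·(-10−(-3/2)) + 0·(-3/2−(-69/14)) + 5·(-69/14−(-10))) = ½·(-323/14 + 0 + 355/14) = 8/7, so the K-coordinate is (8/7)/8 = 1/7.
[KNM] = ½·(9·(-69/14−(-3/2)) + (19/7)·(-3/2−(17/2)) + 5·(17/2−(-69/14))) = ½·(-216/7 − 190/7 + 470/7) = 32/7, so the L-coordinate is 4/7.
[KLN] = ½·(9·(-10−(-69/14)) + 0·(-69/14−(17/2)) + (19/7)·(17/2−(-10))) = ½·(-639/14 + 0 + 703/14) = 16/7, so the M-coordinate is 2/7.
Check: 1/7 + 4/7 + 2/7 = 1.

(1/7, 4/7, 2/7)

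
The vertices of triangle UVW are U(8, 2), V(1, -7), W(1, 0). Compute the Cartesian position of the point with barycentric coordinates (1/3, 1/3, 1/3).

(10/3, -5/3)

P = (1/3)·U + (1/3)·V + (1/3)·W.
x-coordinate: (1/3)·8 + (1/3)·1 + (1/3)·1 = 10/3.
y-coordinate: (1/3)·2 + (1/3)·(-7) + (1/3)·0 = -5/3.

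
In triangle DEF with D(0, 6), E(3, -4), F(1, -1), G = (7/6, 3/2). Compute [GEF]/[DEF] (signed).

1/2

[DEF] = ½·(0·(-4−(-1)) + 3·(-1−6) + 1·(6−(-4))) = ½·(0 − 21 + 10) = -11/2.
[GEF] = ½·((7/6)·(-4−(-1)) + 3·(-1−(3/2)) + 1·(3/2−(-4))) = ½·(-7/2 − 15/2 + 11/2) = -11/4, so the ratio is (-11/4)/(-11/2) = 1/2.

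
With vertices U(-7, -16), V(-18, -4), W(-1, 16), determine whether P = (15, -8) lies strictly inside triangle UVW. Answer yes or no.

Barycentric coordinates of P: (91/53, -82/53, 44/53).
The three coordinates are positive, negative, positive; a point is interior exactly when all three are positive.

no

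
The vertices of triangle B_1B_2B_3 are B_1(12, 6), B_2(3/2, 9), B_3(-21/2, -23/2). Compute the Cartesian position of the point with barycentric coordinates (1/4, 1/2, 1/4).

(9/8, 25/8)

M = (1/4)·B_1 + (1/2)·B_2 + (1/4)·B_3.
x-coordinate: (1/4)·12 + (1/2)·(3/2) + (1/4)·(-21/2) = 9/8.
y-coordinate: (1/4)·6 + (1/2)·9 + (1/4)·(-23/2) = 25/8.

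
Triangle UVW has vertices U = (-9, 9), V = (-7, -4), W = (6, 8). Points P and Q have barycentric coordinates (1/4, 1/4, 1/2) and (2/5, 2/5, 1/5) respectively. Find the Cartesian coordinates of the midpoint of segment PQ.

Barycentric coordinates of the midpoint are the average: (13/40, 13/40, 7/20).
Converting: (13/40)·U + (13/40)·V + (7/20)·W = (-31/10, 177/40).

(-31/10, 177/40)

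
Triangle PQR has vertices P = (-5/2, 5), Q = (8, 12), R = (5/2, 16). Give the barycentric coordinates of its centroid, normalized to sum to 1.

The centroid is the average of the vertices, so each weight is 1/3.

(1/3, 1/3, 1/3)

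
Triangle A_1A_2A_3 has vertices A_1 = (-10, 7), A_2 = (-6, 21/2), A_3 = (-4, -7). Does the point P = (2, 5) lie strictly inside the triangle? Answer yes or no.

Barycentric coordinates of P: (-129/77, 156/77, 50/77).
The three coordinates are negative, positive, positive; a point is interior exactly when all three are positive.

no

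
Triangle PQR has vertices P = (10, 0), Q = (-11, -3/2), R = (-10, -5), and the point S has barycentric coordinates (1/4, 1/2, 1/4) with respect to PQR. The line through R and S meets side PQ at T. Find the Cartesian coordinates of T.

(-4, -1)

Line RS meets PQ where the R-coordinate vanishes; zeroing S's R-weight and renormalizing leaves P, Q-weights 1/4 : 1/2 → (1/3, 2/3).
So T = (1/3)·P + (2/3)·Q = (-4, -1).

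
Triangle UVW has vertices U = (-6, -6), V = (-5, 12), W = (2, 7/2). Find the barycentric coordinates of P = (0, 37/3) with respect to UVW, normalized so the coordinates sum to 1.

(-1/3, 2/3, 2/3)

Signed area of the reference triangle: [UVW] = ½·((-6)·(12−(7/2)) + (-5)·(7/2−(-6)) + 2·(-6−12)) = ½·(-51 − 95/2 − 36) = -269/4.
[PVW] = ½·(0·(12−(7/2)) + (-5)·(7/2−(37/3)) + 2·(37/3−12)) = ½·(0 + 265/6 + 2/3) = 269/12, so the U-coordinate is (269/12)/(-269/4) = -1/3.
[UPW] = ½·((-6)·(37/3−(7/2)) + 0·(7/2−(-6)) + 2·(-6−(37/3))) = ½·(-53 + 0 − 110/3) = -269/6, so the V-coordinate is 2/3.
[UVP] = ½·((-6)·(12−(37/3)) + (-5)·(37/3−(-6)) + 0·(-6−12)) = ½·(2 − 275/3 + 0) = -269/6, so the W-coordinate is 2/3.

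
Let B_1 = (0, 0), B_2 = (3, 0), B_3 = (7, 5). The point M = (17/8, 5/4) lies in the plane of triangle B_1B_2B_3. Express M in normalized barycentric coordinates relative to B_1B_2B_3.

(5/8, 1/8, 1/4)

Signed area of the reference triangle: [B_1B_2B_3] = ½·(0·(0−5) + 3·(5−0) + 7·(0−0)) = ½·(0 + 15 + 0) = 15/2.
[MB_2B_3] = ½·((17/8)·(0−5) + 3·(5−(5/4)) + 7·(5/4−0)) = ½·(-85/8 + 45/4 + 35/4) = 75/16, so the B_1-coordinate is (75/16)/(15/2) = 5/8.
[B_1MB_3] = ½·(0·(5/4−5) + (17/8)·(5−0) + 7·(0−(5/4))) = ½·(0 + 85/8 − 35/4) = 15/16, so the B_2-coordinate is 1/8.
[B_1B_2M] = ½·(0·(0−(5/4)) + 3·(5/4−0) + (17/8)·(0−0)) = ½·(0 + 15/4 + 0) = 15/8, so the B_3-coordinate is 1/4.
Check: 5/8 + 1/8 + 1/4 = 1.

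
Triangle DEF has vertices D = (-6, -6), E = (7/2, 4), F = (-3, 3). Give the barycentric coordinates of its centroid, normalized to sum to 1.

The centroid is the average of the vertices, so each weight is 1/3.

(1/3, 1/3, 1/3)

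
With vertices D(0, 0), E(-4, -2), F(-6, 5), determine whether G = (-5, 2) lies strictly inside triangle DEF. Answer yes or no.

Barycentric coordinates of G: (1/32, 13/32, 9/16).
The three coordinates are positive, positive, positive; a point is interior exactly when all three are positive.

yes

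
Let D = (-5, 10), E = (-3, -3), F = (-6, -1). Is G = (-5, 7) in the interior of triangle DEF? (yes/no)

yes

Barycentric coordinates of G: (26/35, 3/35, 6/35).
The three coordinates are positive, positive, positive; a point is interior exactly when all three are positive.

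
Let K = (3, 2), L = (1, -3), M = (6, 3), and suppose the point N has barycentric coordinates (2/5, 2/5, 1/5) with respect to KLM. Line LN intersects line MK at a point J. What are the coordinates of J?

(4, 7/3)

Line LN meets MK where the L-coordinate vanishes; zeroing N's L-weight and renormalizing leaves M, K-weights 1/5 : 2/5 → (1/3, 2/3).
So J = (1/3)·M + (2/3)·K = (4, 7/3).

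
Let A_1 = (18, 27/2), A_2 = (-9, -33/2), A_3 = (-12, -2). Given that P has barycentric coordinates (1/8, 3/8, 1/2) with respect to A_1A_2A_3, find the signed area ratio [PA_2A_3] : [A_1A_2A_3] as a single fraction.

1/8

The signed ratio [PA_2A_3]/[A_1A_2A_3] equals the barycentric coordinate of P at vertex A_1, which is 1/8.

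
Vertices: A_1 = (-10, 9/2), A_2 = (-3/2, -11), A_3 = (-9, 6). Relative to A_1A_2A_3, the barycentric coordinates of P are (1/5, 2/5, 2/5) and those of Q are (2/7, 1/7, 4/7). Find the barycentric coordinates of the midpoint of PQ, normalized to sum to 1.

(17/70, 19/70, 17/35)

Since both coordinate triples sum to 1, the midpoint's barycentrics are the componentwise average.
(1/5+2/7)/2 = 17/70; similarly 19/70 and 17/35.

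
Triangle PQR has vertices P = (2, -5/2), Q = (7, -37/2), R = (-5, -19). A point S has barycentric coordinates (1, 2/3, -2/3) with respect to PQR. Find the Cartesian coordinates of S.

(10, -13/6)

S = 1·P + (2/3)·Q + (-2/3)·R.
x-coordinate: 1·2 + (2/3)·7 + (-2/3)·(-5) = 10.
y-coordinate: 1·(-5/2) + (2/3)·(-37/2) + (-2/3)·(-19) = -13/6.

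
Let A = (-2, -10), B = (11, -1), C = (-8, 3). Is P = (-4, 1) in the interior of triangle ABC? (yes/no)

Barycentric coordinates of P: (22/223, 40/223, 161/223).
The three coordinates are positive, positive, positive; a point is interior exactly when all three are positive.

yes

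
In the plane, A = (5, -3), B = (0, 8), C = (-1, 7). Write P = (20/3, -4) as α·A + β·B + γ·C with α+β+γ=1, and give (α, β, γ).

(7/6, 2/3, -5/6)

Signed area of the reference triangle: [ABC] = ½·(5·(8−7) + 0·(7−(-3)) + (-1)·(-3−8)) = ½·(5 + 0 + 11) = 8.
[PBC] = ½·((20/3)·(8−7) + 0·(7−(-4)) + (-1)·(-4−8)) = ½·(20/3 + 0 + 12) = 28/3, so the A-coordinate is (28/3)/8 = 7/6.
[APC] = ½·(5·(-4−7) + (20/3)·(7−(-3)) + (-1)·(-3−(-4))) = ½·(-55 + 200/3 − 1) = 16/3, so the B-coordinate is 2/3.
[ABP] = ½·(5·(8−(-4)) + 0·(-4−(-3)) + (20/3)·(-3−8)) = ½·(60 + 0 − 220/3) = -20/3, so the C-coordinate is -5/6.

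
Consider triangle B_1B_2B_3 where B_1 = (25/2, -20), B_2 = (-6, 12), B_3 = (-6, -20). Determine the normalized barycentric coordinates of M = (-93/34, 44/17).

(3/17, 12/17, 2/17)

Signed area of the reference triangle: [B_1B_2B_3] = ½·((25/2)·(12−(-20)) + (-6)·(-20−(-20)) + (-6)·(-20−12)) = ½·(400 + 0 + 192) = 296.
[MB_2B_3] = ½·((-93/34)·(12−(-20)) + (-6)·(-20−(44/17)) + (-6)·(44/17−12)) = ½·(-1488/17 + 2304/17 + 960/17) = 888/17, so the B_1-coordinate is (888/17)/296 = 3/17.
[B_1MB_3] = ½·((25/2)·(44/17−(-20)) + (-93/34)·(-20−(-20)) + (-6)·(-20−(44/17))) = ½·(4800/17 + 0 + 2304/17) = 3552/17, so the B_2-coordinate is 12/17.
[B_1B_2M] = ½·((25/2)·(12−(44/17)) + (-6)·(44/17−(-20)) + (-93/34)·(-20−12)) = ½·(2000/17 − 2304/17 + 1488/17) = 592/17, so the B_3-coordinate is 2/17.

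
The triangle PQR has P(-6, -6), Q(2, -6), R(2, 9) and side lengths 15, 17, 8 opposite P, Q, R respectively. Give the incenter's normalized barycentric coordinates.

(3/8, 17/40, 1/5)

The incenter has barycentric coordinates proportional to the opposite side lengths: (15 : 17 : 8).
Normalizing by 15+17+8 = 40 gives (3/8, 17/40, 1/5).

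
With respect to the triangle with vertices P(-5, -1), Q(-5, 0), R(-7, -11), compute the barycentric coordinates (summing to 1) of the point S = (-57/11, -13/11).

Signed area of the reference triangle: [PQR] = ½·((-5)·(0−(-11)) + (-5)·(-11−(-1)) + (-7)·(-1−0)) = ½·(-55 + 50 + 7) = 1.
[SQR] = ½·((-57/11)·(0−(-11)) + (-5)·(-11−(-13/11)) + (-7)·(-13/11−0)) = ½·(-57 + 540/11 + 91/11) = 2/11, so the P-coordinate is (2/11)/1 = 2/11.
[PSR] = ½·((-5)·(-13/11−(-11)) + (-57/11)·(-11−(-1)) + (-7)·(-1−(-13/11))) = ½·(-540/11 + 570/11 − 14/11) = 8/11, so the Q-coordinate is 8/11.
[PQS] = ½·((-5)·(0−(-13/11)) + (-5)·(-13/11−(-1)) + (-57/11)·(-1−0)) = ½·(-65/11 + 10/11 + 57/11) = 1/11, so the R-coordinate is 1/11.
Check: 2/11 + 8/11 + 1/11 = 1.

(2/11, 8/11, 1/11)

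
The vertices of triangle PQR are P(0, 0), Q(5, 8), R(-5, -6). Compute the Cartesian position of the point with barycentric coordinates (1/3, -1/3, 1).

S = (1/3)·P + (-1/3)·Q + 1·R.
x-coordinate: (1/3)·0 + (-1/3)·5 + 1·(-5) = -20/3.
y-coordinate: (1/3)·0 + (-1/3)·8 + 1·(-6) = -26/3.

(-20/3, -26/3)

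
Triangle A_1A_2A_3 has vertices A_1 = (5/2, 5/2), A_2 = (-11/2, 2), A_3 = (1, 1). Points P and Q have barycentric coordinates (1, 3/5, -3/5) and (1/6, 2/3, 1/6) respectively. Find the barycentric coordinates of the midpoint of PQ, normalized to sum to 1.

Since both coordinate triples sum to 1, the midpoint's barycentrics are the componentwise average.
(1+1/6)/2 = 7/12; similarly 19/30 and -13/60.

(7/12, 19/30, -13/60)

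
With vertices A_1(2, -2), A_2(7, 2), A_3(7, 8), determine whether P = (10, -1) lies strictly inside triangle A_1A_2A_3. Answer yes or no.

no

Barycentric coordinates of P: (-3/5, 5/2, -9/10).
The three coordinates are negative, positive, negative; a point is interior exactly when all three are positive.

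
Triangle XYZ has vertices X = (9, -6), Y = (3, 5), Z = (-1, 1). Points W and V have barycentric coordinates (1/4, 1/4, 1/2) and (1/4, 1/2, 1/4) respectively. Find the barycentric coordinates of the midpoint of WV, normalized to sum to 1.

(1/4, 3/8, 3/8)

Since both coordinate triples sum to 1, the midpoint's barycentrics are the componentwise average.
(1/4+1/4)/2 = 1/4; similarly 3/8 and 3/8.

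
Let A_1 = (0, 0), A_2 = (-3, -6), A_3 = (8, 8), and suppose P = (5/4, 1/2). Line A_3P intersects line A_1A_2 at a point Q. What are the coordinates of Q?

(-1, -2)

Barycentric coordinates of P with respect to A_1A_2A_3: (1/2, 1/4, 1/4).
On side A_1A_2 the A_3-coordinate is zero; dropping P's A_3-weight 1/4 and renormalizing the remaining 1/2 : 1/4 gives weights 2/3, 1/3 on A_1, A_2.
Q = (2/3)·(0, 0) + (1/3)·(-3, -6) = (-1, -2).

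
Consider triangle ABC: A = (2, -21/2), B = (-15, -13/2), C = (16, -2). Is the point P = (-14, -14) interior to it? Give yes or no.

Barycentric coordinates of P: (474/401, 174/401, -247/401).
The three coordinates are positive, positive, negative; a point is interior exactly when all three are positive.

no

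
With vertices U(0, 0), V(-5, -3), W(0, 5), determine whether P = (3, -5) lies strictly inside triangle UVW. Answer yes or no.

no

Barycentric coordinates of P: (74/25, -3/5, -34/25).
The three coordinates are positive, negative, negative; a point is interior exactly when all three are positive.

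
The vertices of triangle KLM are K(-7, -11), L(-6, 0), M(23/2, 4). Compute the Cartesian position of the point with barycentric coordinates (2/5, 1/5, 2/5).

(3/5, -14/5)

N = (2/5)·K + (1/5)·L + (2/5)·M.
x-coordinate: (2/5)·(-7) + (1/5)·(-6) + (2/5)·(23/2) = 3/5.
y-coordinate: (2/5)·(-11) + (1/5)·0 + (2/5)·4 = -14/5.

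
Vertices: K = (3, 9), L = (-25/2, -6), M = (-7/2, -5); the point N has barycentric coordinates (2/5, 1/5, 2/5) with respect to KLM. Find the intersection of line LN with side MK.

Line LN meets MK where the L-coordinate vanishes; zeroing N's L-weight and renormalizing leaves M, K-weights 2/5 : 2/5 → (1/2, 1/2).
So J = (1/2)·M + (1/2)·K = (-1/4, 2).

(-1/4, 2)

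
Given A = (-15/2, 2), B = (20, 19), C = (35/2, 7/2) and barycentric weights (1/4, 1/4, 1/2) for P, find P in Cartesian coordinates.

(95/8, 7)

P = (1/4)·A + (1/4)·B + (1/2)·C.
x-coordinate: (1/4)·(-15/2) + (1/4)·20 + (1/2)·(35/2) = 95/8.
y-coordinate: (1/4)·2 + (1/4)·19 + (1/2)·(7/2) = 7.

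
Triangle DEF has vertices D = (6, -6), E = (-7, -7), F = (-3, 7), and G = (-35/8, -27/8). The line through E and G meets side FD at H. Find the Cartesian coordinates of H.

(0, 8/3)

Barycentric coordinates of G with respect to DEF: (1/8, 5/8, 1/4).
On side FD the E-coordinate is zero; dropping G's E-weight 5/8 and renormalizing the remaining 1/4 : 1/8 gives weights 2/3, 1/3 on F, D.
H = (2/3)·(-3, 7) + (1/3)·(6, -6) = (0, 8/3).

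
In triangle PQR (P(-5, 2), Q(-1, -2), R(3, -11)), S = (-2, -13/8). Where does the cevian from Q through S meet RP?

Barycentric coordinates of S with respect to PQR: (3/8, 1/2, 1/8).
On side RP the Q-coordinate is zero; dropping S's Q-weight 1/2 and renormalizing the remaining 1/8 : 3/8 gives weights 1/4, 3/4 on R, P.
T = (1/4)·(3, -11) + (3/4)·(-5, 2) = (-3, -5/4).

(-3, -5/4)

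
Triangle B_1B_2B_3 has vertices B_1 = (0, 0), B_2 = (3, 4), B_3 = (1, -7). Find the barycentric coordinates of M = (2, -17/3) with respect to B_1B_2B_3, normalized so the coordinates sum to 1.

(-1/3, 1/3, 1)

Signed area of the reference triangle: [B_1B_2B_3] = ½·(0·(4−(-7)) + 3·(-7−0) + 1·(0−4)) = ½·(0 − 21 − 4) = -25/2.
[MB_2B_3] = ½·(2·(4−(-7)) + 3·(-7−(-17/3)) + 1·(-17/3−4)) = ½·(22 − 4 − 29/3) = 25/6, so the B_1-coordinate is (25/6)/(-25/2) = -1/3.
[B_1MB_3] = ½·(0·(-17/3−(-7)) + 2·(-7−0) + 1·(0−(-17/3))) = ½·(0 − 14 + 17/3) = -25/6, so the B_2-coordinate is 1/3.
[B_1B_2M] = ½·(0·(4−(-17/3)) + 3·(-17/3−0) + 2·(0−4)) = ½·(0 − 17 − 8) = -25/2, so the B_3-coordinate is 1.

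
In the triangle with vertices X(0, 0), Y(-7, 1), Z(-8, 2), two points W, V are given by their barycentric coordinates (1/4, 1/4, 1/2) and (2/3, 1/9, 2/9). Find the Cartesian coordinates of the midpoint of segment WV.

Barycentric coordinates of the midpoint are the average: (11/24, 13/72, 13/36).
Converting: (11/24)·X + (13/72)·Y + (13/36)·Z = (-299/72, 65/72).

(-299/72, 65/72)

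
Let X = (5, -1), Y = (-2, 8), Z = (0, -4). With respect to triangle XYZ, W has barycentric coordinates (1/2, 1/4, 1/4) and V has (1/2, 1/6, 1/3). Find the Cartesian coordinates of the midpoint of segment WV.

(25/12, 0)

Barycentric coordinates of the midpoint are the average: (1/2, 5/24, 7/24).
Converting: (1/2)·X + (5/24)·Y + (7/24)·Z = (25/12, 0).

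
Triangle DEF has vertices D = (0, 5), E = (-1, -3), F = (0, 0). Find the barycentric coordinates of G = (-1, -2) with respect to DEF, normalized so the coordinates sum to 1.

(1/5, 1, -1/5)

Signed area of the reference triangle: [DEF] = ½·(0·(-3−0) + (-1)·(0−5) + 0·(5−(-3))) = ½·(0 + 5 + 0) = 5/2.
[GEF] = ½·((-1)·(-3−0) + (-1)·(0−(-2)) + 0·(-2−(-3))) = ½·(3 − 2 + 0) = 1/2, so the D-coordinate is (1/2)/(5/2) = 1/5.
[DGF] = ½·(0·(-2−0) + (-1)·(0−5) + 0·(5−(-2))) = ½·(0 + 5 + 0) = 5/2, so the E-coordinate is 1.
[DEG] = ½·(0·(-3−(-2)) + (-1)·(-2−5) + (-1)·(5−(-3))) = ½·(0 + 7 − 8) = -1/2, so the F-coordinate is -1/5.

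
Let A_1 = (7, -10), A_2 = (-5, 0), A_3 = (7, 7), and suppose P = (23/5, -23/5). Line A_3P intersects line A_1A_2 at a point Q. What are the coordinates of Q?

Barycentric coordinates of P with respect to A_1A_2A_3: (3/5, 1/5, 1/5).
On side A_1A_2 the A_3-coordinate is zero; dropping P's A_3-weight 1/5 and renormalizing the remaining 3/5 : 1/5 gives weights 3/4, 1/4 on A_1, A_2.
Q = (3/4)·(7, -10) + (1/4)·(-5, 0) = (4, -15/2).

(4, -15/2)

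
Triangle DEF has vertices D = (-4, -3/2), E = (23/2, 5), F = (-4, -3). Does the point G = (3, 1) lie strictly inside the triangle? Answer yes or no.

Barycentric coordinates of G: (8/31, 14/31, 9/31).
The three coordinates are positive, positive, positive; a point is interior exactly when all three are positive.

yes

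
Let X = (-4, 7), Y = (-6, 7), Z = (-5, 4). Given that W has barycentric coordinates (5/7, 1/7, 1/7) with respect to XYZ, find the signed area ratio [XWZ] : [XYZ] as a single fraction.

The signed ratio [XWZ]/[XYZ] equals the barycentric coordinate of W at vertex Y, which is 1/7.

1/7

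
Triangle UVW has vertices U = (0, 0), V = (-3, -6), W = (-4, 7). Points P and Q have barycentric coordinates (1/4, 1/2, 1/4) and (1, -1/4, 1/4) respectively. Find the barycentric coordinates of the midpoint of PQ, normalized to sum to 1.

Since both coordinate triples sum to 1, the midpoint's barycentrics are the componentwise average.
(1/4+1)/2 = 5/8; similarly 1/8 and 1/4.

(5/8, 1/8, 1/4)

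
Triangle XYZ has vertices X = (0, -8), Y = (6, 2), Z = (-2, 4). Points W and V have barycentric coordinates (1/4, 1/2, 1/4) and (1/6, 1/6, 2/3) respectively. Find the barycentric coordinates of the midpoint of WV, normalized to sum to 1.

(5/24, 1/3, 11/24)

Since both coordinate triples sum to 1, the midpoint's barycentrics are the componentwise average.
(1/4+1/6)/2 = 5/24; similarly 1/3 and 11/24.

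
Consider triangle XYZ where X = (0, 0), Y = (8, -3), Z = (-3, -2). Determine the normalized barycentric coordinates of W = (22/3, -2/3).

Signed area of the reference triangle: [XYZ] = ½·(0·(-3−(-2)) + 8·(-2−0) + (-3)·(0−(-3))) = ½·(0 − 16 − 9) = -25/2.
[WYZ] = ½·((22/3)·(-3−(-2)) + 8·(-2−(-2/3)) + (-3)·(-2/3−(-3))) = ½·(-22/3 − 32/3 − 7) = -25/2, so the X-coordinate is (-25/2)/(-25/2) = 1.
[XWZ] = ½·(0·(-2/3−(-2)) + (22/3)·(-2−0) + (-3)·(0−(-2/3))) = ½·(0 − 44/3 − 2) = -25/3, so the Y-coordinate is 2/3.
[XYW] = ½·(0·(-3−(-2/3)) + 8·(-2/3−0) + (22/3)·(0−(-3))) = ½·(0 − 16/3 + 22) = 25/3, so the Z-coordinate is -2/3.
Check: 1 + 2/3 − 2/3 = 1.

(1, 2/3, -2/3)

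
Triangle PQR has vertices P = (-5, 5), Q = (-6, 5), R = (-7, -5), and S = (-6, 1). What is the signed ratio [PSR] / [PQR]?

[PQR] = ½·((-5)·(5−(-5)) + (-6)·(-5−5) + (-7)·(5−5)) = ½·(-50 + 60 + 0) = 5.
[PSR] = ½·((-5)·(1−(-5)) + (-6)·(-5−5) + (-7)·(5−1)) = ½·(-30 + 60 − 28) = 1, so the ratio is 1/5 = 1/5.

1/5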